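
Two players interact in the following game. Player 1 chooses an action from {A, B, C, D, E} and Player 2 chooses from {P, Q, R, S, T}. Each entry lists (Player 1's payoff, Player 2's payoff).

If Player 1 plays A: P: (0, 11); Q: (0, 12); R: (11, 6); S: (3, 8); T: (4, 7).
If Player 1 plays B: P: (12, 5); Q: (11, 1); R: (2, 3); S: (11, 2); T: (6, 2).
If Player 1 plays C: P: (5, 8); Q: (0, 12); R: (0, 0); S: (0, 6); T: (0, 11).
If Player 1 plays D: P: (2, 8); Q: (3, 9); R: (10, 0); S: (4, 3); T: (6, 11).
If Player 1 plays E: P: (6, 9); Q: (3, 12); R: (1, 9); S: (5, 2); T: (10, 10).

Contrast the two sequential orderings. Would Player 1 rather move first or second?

If Player 1 leads: Player 2's best replies are A→Q, B→P, C→Q, D→T, E→Q; Player 1's induced payoffs 0, 12, 0, 6, 3; outcome (B, P), payoffs (12, 5).
If Player 2 leads: Player 1's best replies are P→B, Q→B, R→A, S→B, T→E; Player 2's induced payoffs 5, 1, 6, 2, 10; outcome (E, T), payoffs (10, 10).
Player 1 gets 12 moving first and 10 moving second, so Player 1 prefers to move first.

first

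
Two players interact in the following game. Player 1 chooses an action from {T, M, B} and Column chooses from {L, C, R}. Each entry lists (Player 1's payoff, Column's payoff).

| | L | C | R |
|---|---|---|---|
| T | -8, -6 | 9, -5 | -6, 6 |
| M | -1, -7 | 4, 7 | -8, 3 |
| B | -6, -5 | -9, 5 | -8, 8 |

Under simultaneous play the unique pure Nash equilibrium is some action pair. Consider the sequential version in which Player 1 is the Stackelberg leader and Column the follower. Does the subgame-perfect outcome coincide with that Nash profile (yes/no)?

no

Solve by backward induction (Player 1 leads).
- T: Column compares -6, -5, 6 and picks R; Player 1 would get -6.
- M: Column compares -7, 7, 3 and picks C; Player 1 would get 4.
- B: Column compares -5, 5, 8 and picks R; Player 1 would get -8.
Maximizing over -6, 4, -8, Player 1 chooses M. Subgame-perfect outcome: (M, C) with payoffs (4, 7).
Under simultaneous play:
Player 1's best replies: L→M; C→T; R→T.
Column's best replies: T→R; M→C; B→R.
The unique mutual best reply is (T, R), giving (-6, 6).
Sequential outcome (M, C) differs from the Nash profile (T, R).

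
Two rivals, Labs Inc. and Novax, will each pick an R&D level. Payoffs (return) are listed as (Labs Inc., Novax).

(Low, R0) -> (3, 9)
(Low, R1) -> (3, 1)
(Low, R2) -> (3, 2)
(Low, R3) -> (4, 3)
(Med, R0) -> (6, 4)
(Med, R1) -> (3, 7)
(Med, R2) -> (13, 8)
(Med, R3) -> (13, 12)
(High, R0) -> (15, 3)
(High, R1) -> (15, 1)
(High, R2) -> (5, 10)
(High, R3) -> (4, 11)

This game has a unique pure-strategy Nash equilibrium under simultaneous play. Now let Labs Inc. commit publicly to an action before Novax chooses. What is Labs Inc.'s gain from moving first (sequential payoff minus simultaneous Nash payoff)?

Work backward from Novax's decision.
- Low: BR = R0, leader payoff 3.
- Med: BR = R3, leader payoff 13.
- High: BR = R3, leader payoff 4.
Labs Inc.'s induced payoffs are 3, 13, 4, so Labs Inc. commits to Med. Subgame-perfect outcome: (Med, R3) with payoffs (13, 12).
Now find the simultaneous Nash equilibrium.
Labs Inc.'s best replies: R0→High; R1→High; R2→Med; R3→Med.
Novax's best replies: Low→R0; Med→R3; High→R3.
Only (Med, R3) has each player best-responding; Nash payoffs (13, 12).
Labs Inc.'s commitment gain: 13 − 13 = 0.

0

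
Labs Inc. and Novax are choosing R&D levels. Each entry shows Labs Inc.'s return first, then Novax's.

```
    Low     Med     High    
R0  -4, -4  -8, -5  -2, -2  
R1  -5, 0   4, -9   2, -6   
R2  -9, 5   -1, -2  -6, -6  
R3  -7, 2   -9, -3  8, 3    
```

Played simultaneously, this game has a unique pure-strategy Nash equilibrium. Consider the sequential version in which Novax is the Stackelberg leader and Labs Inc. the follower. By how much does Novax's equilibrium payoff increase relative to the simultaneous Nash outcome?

0

Solve by backward induction (Novax leads).
- Low: BR = R0, leader payoff -4.
- Med: BR = R1, leader payoff -9.
- High: BR = R3, leader payoff 3.
Maximizing over -4, -9, 3, Novax chooses High. Subgame-perfect outcome: (R3, High) with payoffs (8, 3).
Now find the simultaneous Nash equilibrium.
Labs Inc.'s best replies: Low→R0; Med→R1; High→R3.
Novax's best replies: R0→High; R1→Low; R2→Low; R3→High.
Only (R3, High) has each player best-responding; Nash payoffs (8, 3).
Novax's commitment gain: 3 − 3 = 0.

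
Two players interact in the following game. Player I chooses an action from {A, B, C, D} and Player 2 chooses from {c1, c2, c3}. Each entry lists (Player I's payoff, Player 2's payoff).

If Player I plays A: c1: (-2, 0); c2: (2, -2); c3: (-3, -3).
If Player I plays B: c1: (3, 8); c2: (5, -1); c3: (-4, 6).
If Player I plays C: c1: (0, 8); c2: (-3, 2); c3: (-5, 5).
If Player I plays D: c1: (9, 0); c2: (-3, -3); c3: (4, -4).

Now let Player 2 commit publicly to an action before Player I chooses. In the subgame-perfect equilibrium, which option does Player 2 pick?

Work backward from Player I's decision.
- c1: BR = D, leader payoff 0.
- c2: BR = B, leader payoff -1.
- c3: BR = D, leader payoff -4.
Player 2's induced payoffs are 0, -1, -4, so Player 2 commits to c1. Subgame-perfect outcome: (D, c1) with payoffs (9, 0).

c1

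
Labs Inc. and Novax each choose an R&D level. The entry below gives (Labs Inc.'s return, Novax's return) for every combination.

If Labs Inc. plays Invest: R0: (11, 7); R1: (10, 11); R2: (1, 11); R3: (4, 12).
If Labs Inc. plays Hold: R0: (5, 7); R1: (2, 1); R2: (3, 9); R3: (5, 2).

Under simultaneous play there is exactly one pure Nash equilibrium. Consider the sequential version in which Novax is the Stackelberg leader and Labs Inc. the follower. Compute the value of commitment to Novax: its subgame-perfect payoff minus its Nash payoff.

Backward induction with Novax moving first.
- R0: BR = Invest, leader payoff 7.
- R1: BR = Invest, leader payoff 11.
- R2: BR = Hold, leader payoff 9.
- R3: BR = Hold, leader payoff 2.
Novax's induced payoffs are 7, 11, 9, 2, so Novax commits to R1. Subgame-perfect outcome: (Invest, R1) with payoffs (10, 11).
Now find the simultaneous Nash equilibrium.
Labs Inc.'s best replies: R0→Invest; R1→Invest; R2→Hold; R3→Hold.
Novax's best replies: Invest→R3; Hold→R2.
Only (Hold, R2) has each player best-responding; Nash payoffs (3, 9).
Novax's commitment gain: 11 − 9 = 2.

2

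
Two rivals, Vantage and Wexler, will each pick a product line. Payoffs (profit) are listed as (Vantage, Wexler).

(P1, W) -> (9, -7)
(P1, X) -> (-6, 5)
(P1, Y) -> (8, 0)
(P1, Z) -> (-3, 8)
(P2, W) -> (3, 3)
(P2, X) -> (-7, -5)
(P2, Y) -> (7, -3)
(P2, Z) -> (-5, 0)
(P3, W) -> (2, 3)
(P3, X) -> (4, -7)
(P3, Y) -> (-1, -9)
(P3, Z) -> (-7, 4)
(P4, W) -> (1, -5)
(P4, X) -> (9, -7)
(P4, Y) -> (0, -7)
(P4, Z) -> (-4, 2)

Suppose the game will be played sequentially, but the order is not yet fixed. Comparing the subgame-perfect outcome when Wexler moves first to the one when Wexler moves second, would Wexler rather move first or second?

first

If Vantage leads: Wexler's best replies are P1→Z, P2→W, P3→Z, P4→Z; Vantage's induced payoffs -3, 3, -7, -4; outcome (P2, W), payoffs (3, 3).
If Wexler leads: Vantage's best replies are W→P1, X→P4, Y→P1, Z→P1; Wexler's induced payoffs -7, -7, 0, 8; outcome (P1, Z), payoffs (-3, 8).
Wexler gets 8 moving first and 3 moving second, so Wexler prefers to move first.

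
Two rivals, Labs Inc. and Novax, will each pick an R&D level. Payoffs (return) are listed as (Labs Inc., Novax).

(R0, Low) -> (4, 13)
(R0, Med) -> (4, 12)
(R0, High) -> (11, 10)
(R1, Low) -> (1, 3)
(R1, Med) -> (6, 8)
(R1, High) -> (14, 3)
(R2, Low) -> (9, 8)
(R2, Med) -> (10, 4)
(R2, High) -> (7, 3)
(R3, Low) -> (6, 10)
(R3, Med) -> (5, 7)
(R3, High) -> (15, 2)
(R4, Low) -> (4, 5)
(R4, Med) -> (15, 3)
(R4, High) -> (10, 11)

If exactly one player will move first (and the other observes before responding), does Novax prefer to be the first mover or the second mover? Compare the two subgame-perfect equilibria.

second

If Labs Inc. leads: Novax's best replies are R0→Low, R1→Med, R2→Low, R3→Low, R4→High; Labs Inc.'s induced payoffs 4, 6, 9, 6, 10; outcome (R4, High), payoffs (10, 11).
If Novax leads: Labs Inc.'s best replies are Low→R2, Med→R4, High→R3; Novax's induced payoffs 8, 3, 2; outcome (R2, Low), payoffs (9, 8).
Novax gets 8 moving first and 11 moving second, so Novax prefers to move second.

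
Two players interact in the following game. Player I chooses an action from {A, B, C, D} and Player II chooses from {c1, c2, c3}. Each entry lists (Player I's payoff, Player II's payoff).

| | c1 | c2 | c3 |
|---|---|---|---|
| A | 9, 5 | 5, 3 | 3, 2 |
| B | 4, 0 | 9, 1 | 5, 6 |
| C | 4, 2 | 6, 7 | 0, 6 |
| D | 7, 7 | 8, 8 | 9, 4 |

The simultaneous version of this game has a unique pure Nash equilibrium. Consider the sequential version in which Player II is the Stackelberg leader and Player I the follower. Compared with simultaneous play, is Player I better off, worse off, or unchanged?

Player I best-responds to each possible Player II move:
- c1: Player I compares 9, 4, 4, 7 and picks A; Player II would get 5.
- c2: Player I compares 5, 9, 6, 8 and picks B; Player II would get 1.
- c3: Player I compares 3, 5, 0, 9 and picks D; Player II would get 4.
Maximizing over 5, 1, 4, Player II chooses c1. Subgame-perfect outcome: (A, c1) with payoffs (9, 5).
For the simultaneous game, intersect best replies.
Player I's best replies: c1→A; c2→B; c3→D.
Player II's best replies: A→c1; B→c3; C→c2; D→c2.
Only (A, c1) has each player best-responding; Nash payoffs (9, 5).
Player I earns 9 sequentially versus 9 at the Nash outcome: unchanged.

unchanged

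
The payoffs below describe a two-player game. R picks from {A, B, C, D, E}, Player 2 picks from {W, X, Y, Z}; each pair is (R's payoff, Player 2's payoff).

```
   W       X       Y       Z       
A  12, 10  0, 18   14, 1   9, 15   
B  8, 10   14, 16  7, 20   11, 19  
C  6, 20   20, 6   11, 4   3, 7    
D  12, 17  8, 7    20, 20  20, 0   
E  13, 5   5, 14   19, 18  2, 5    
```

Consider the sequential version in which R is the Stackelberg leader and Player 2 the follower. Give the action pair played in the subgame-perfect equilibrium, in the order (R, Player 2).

(D, Y)

Player 2 best-responds to each possible R move:
- A: BR = X, leader payoff 0.
- B: BR = Y, leader payoff 7.
- C: BR = W, leader payoff 6.
- D: BR = Y, leader payoff 20.
- E: BR = Y, leader payoff 19.
Maximizing over 0, 7, 6, 20, 19, R chooses D. Subgame-perfect outcome: (D, Y) with payoffs (20, 20).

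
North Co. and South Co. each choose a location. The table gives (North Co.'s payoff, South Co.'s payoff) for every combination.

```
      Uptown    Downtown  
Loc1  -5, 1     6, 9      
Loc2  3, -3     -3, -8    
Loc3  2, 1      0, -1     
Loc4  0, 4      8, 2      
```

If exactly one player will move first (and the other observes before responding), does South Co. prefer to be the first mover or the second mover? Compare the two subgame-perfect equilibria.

second

If North Co. leads: South Co.'s best replies are Loc1→Downtown, Loc2→Uptown, Loc3→Uptown, Loc4→Uptown; North Co.'s induced payoffs 6, 3, 2, 0; outcome (Loc1, Downtown), payoffs (6, 9).
If South Co. leads: North Co.'s best replies are Uptown→Loc2, Downtown→Loc4; South Co.'s induced payoffs -3, 2; outcome (Loc4, Downtown), payoffs (8, 2).
South Co. gets 2 moving first and 9 moving second, so South Co. prefers to move second.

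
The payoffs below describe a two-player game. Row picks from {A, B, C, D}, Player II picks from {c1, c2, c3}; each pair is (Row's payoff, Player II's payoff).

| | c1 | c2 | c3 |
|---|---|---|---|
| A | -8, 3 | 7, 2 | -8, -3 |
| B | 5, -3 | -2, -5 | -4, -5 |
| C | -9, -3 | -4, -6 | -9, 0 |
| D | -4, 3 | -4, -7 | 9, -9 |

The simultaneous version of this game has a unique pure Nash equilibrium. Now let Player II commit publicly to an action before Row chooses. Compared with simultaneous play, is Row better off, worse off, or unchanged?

Work backward from Row's decision.
- c1 → Row plays B (best of -8, 5, -9, -4); Player II gets -3.
- c2 → Row plays A (best of 7, -2, -4, -4); Player II gets 2.
- c3 → Row plays D (best of -8, -4, -9, 9); Player II gets -9.
Maximizing over -3, 2, -9, Player II chooses c2. Subgame-perfect outcome: (A, c2) with payoffs (7, 2).
Now find the simultaneous Nash equilibrium.
Row's best replies: c1→B; c2→A; c3→D.
Player II's best replies: A→c1; B→c1; C→c3; D→c1.
The unique mutual best reply is (B, c1), giving (5, -3).
Row earns 7 sequentially versus 5 at the Nash outcome: better off.

better off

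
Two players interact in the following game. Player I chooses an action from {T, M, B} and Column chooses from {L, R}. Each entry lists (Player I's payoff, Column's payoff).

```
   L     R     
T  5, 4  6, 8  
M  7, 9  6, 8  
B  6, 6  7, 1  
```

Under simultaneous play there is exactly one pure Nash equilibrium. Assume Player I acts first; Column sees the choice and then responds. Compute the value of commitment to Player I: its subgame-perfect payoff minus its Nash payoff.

0

Work backward from Column's decision.
- T: Column compares 4, 8 and picks R; Player I would get 6.
- M: Column compares 9, 8 and picks L; Player I would get 7.
- B: Column compares 6, 1 and picks L; Player I would get 6.
Player I's induced payoffs are 6, 7, 6, so Player I commits to M. Subgame-perfect outcome: (M, L) with payoffs (7, 9).
Under simultaneous play:
Player I's best replies: L→M; R→B.
Column's best replies: T→R; M→L; B→L.
Only (M, L) has each player best-responding; Nash payoffs (7, 9).
Player I's commitment gain: 7 − 7 = 0.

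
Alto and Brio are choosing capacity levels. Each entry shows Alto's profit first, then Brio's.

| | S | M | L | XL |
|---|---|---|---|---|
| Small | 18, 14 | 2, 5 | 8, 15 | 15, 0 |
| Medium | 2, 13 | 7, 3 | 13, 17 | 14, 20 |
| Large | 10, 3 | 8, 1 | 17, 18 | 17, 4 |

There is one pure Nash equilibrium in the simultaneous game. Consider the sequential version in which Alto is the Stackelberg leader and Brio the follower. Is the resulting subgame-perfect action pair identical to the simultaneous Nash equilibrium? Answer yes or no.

yes

Backward induction with Alto moving first.
- Small → Brio plays L (best of 14, 5, 15, 0); Alto gets 8.
- Medium → Brio plays XL (best of 13, 3, 17, 20); Alto gets 14.
- Large → Brio plays L (best of 3, 1, 18, 4); Alto gets 17.
Among 8, 14, 17, the best is 17 at Large. Subgame-perfect outcome: (Large, L) with payoffs (17, 18).
Now find the simultaneous Nash equilibrium.
Alto's best replies: S→Small; M→Large; L→Large; XL→Large.
Brio's best replies: Small→L; Medium→XL; Large→L.
Only (Large, L) has each player best-responding; Nash payoffs (17, 18).
Sequential outcome (Large, L) coincides with the Nash profile (Large, L).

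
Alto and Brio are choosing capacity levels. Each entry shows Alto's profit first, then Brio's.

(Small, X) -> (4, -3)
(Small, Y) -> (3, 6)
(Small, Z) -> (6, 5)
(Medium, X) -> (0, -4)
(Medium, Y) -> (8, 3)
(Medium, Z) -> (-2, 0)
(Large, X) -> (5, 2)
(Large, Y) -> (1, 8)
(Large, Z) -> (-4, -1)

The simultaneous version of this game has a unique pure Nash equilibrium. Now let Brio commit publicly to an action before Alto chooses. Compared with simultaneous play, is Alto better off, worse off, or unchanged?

Alto best-responds to each possible Brio move:
- X: BR = Large, leader payoff 2.
- Y: BR = Medium, leader payoff 3.
- Z: BR = Small, leader payoff 5.
Maximizing over 2, 3, 5, Brio chooses Z. Subgame-perfect outcome: (Small, Z) with payoffs (6, 5).
Under simultaneous play:
Alto's best replies: X→Large; Y→Medium; Z→Small.
Brio's best replies: Small→Y; Medium→Y; Large→Y.
Only (Medium, Y) has each player best-responding; Nash payoffs (8, 3).
Alto earns 6 sequentially versus 8 at the Nash outcome: worse off.

worse off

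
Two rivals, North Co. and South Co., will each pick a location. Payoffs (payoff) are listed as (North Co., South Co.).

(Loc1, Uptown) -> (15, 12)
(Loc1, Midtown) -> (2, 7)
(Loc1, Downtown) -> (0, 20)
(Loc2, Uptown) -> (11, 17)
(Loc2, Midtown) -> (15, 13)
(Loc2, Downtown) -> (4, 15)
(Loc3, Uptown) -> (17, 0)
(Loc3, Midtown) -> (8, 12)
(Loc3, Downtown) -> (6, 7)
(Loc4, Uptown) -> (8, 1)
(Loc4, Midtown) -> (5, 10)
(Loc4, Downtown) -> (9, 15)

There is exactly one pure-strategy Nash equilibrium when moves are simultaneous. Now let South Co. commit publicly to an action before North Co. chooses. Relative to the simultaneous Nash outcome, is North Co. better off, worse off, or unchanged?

Solve by backward induction (South Co. leads).
- Uptown → North Co. plays Loc3 (best of 15, 11, 17, 8); South Co. gets 0.
- Midtown → North Co. plays Loc2 (best of 2, 15, 8, 5); South Co. gets 13.
- Downtown → North Co. plays Loc4 (best of 0, 4, 6, 9); South Co. gets 15.
Among 0, 13, 15, the best is 15 at Downtown. Subgame-perfect outcome: (Loc4, Downtown) with payoffs (9, 15).
Under simultaneous play:
North Co.'s best replies: Uptown→Loc3; Midtown→Loc2; Downtown→Loc4.
South Co.'s best replies: Loc1→Downtown; Loc2→Uptown; Loc3→Midtown; Loc4→Downtown.
Only (Loc4, Downtown) has each player best-responding; Nash payoffs (9, 15).
North Co. earns 9 sequentially versus 9 at the Nash outcome: unchanged.

unchanged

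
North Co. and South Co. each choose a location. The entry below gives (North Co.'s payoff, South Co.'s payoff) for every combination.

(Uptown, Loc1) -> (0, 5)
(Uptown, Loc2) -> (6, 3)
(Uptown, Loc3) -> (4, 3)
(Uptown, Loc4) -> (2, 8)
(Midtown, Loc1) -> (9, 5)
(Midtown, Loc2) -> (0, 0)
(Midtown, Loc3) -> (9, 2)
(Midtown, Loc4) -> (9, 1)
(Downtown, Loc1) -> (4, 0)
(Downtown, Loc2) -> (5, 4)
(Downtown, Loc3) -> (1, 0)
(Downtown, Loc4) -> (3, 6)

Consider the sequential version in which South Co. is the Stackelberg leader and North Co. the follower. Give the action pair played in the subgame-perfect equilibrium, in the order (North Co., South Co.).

Solve by backward induction (South Co. leads).
- Loc1: North Co. compares 0, 9, 4 and picks Midtown; South Co. would get 5.
- Loc2: North Co. compares 6, 0, 5 and picks Uptown; South Co. would get 3.
- Loc3: North Co. compares 4, 9, 1 and picks Midtown; South Co. would get 2.
- Loc4: North Co. compares 2, 9, 3 and picks Midtown; South Co. would get 1.
Among 5, 3, 2, 1, the best is 5 at Loc1. Subgame-perfect outcome: (Midtown, Loc1) with payoffs (9, 5).

(Midtown, Loc1)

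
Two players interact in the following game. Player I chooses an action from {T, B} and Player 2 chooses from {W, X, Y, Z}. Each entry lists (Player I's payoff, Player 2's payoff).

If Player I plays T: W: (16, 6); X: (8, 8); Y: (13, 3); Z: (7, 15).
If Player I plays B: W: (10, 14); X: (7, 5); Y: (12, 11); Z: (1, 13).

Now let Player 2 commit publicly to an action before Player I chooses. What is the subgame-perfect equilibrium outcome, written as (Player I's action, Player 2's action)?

Work backward from Player I's decision.
- W: Player I compares 16, 10 and picks T; Player 2 would get 6.
- X: Player I compares 8, 7 and picks T; Player 2 would get 8.
- Y: Player I compares 13, 12 and picks T; Player 2 would get 3.
- Z: Player I compares 7, 1 and picks T; Player 2 would get 15.
Maximizing over 6, 8, 3, 15, Player 2 chooses Z. Subgame-perfect outcome: (T, Z) with payoffs (7, 15).

(T, Z)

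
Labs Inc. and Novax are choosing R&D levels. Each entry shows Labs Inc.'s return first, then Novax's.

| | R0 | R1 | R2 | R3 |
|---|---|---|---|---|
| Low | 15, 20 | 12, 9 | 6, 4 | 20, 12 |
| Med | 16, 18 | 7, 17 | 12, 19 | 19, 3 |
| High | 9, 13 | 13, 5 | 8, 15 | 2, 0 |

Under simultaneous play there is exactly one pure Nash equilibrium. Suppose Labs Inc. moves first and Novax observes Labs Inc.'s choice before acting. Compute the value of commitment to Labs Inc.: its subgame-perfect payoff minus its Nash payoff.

3

Novax best-responds to each possible Labs Inc. move:
- Low → Novax plays R0 (best of 20, 9, 4, 12); Labs Inc. gets 15.
- Med → Novax plays R2 (best of 18, 17, 19, 3); Labs Inc. gets 12.
- High → Novax plays R2 (best of 13, 5, 15, 0); Labs Inc. gets 8.
Among 15, 12, 8, the best is 15 at Low. Subgame-perfect outcome: (Low, R0) with payoffs (15, 20).
For the simultaneous game, intersect best replies.
Labs Inc.'s best replies: R0→Med; R1→High; R2→Med; R3→Low.
Novax's best replies: Low→R0; Med→R2; High→R2.
The unique mutual best reply is (Med, R2), giving (12, 19).
Labs Inc.'s commitment gain: 15 − 12 = 3.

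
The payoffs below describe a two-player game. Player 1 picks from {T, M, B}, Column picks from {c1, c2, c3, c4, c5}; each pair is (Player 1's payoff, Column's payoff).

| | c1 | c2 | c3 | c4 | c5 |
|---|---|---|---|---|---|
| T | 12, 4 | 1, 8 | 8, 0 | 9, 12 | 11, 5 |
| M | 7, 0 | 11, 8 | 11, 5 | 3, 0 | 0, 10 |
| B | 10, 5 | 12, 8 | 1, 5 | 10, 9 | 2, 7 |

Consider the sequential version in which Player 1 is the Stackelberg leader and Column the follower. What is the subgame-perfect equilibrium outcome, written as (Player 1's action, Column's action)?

Solve by backward induction (Player 1 leads).
- T: BR = c4, leader payoff 9.
- M: BR = c5, leader payoff 0.
- B: BR = c4, leader payoff 10.
Among 9, 0, 10, the best is 10 at B. Subgame-perfect outcome: (B, c4) with payoffs (10, 9).

(B, c4)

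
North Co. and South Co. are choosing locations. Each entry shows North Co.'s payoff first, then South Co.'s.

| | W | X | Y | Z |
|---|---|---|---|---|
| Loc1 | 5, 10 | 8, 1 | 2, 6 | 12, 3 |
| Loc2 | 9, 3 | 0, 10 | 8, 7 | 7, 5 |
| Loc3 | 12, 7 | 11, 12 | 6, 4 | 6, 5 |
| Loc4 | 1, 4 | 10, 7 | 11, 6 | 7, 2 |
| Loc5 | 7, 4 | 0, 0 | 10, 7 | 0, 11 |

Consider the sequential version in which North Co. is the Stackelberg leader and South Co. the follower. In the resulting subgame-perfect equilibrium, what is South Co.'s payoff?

12

Work backward from South Co.'s decision.
- Loc1: South Co. compares 10, 1, 6, 3 and picks W; North Co. would get 5.
- Loc2: South Co. compares 3, 10, 7, 5 and picks X; North Co. would get 0.
- Loc3: South Co. compares 7, 12, 4, 5 and picks X; North Co. would get 11.
- Loc4: South Co. compares 4, 7, 6, 2 and picks X; North Co. would get 10.
- Loc5: South Co. compares 4, 0, 7, 11 and picks Z; North Co. would get 0.
Among 5, 0, 11, 10, 0, the best is 11 at Loc3. Subgame-perfect outcome: (Loc3, X) with payoffs (11, 12).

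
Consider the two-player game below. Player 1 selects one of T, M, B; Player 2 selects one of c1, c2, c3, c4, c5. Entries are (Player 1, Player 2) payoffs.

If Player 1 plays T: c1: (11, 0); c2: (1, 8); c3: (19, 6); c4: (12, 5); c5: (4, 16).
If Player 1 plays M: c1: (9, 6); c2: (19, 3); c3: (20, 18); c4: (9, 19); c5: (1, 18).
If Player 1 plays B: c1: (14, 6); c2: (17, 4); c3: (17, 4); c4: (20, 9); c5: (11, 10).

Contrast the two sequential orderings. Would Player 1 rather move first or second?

second

If Player 1 leads: Player 2's best replies are T→c5, M→c4, B→c5; Player 1's induced payoffs 4, 9, 11; outcome (B, c5), payoffs (11, 10).
If Player 2 leads: Player 1's best replies are c1→B, c2→M, c3→M, c4→B, c5→B; Player 2's induced payoffs 6, 3, 18, 9, 10; outcome (M, c3), payoffs (20, 18).
Player 1 gets 11 moving first and 20 moving second, so Player 1 prefers to move second.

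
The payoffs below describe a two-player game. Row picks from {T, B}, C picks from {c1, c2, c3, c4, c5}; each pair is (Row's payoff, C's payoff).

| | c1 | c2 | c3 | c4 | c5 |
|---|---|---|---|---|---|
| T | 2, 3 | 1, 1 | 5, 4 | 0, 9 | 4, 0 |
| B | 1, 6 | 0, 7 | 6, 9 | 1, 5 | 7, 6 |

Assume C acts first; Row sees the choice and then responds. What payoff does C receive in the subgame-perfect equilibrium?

9

Backward induction with C moving first.
- c1: Row compares 2, 1 and picks T; C would get 3.
- c2: Row compares 1, 0 and picks T; C would get 1.
- c3: Row compares 5, 6 and picks B; C would get 9.
- c4: Row compares 0, 1 and picks B; C would get 5.
- c5: Row compares 4, 7 and picks B; C would get 6.
C's induced payoffs are 3, 1, 9, 5, 6, so C commits to c3. Subgame-perfect outcome: (B, c3) with payoffs (6, 9).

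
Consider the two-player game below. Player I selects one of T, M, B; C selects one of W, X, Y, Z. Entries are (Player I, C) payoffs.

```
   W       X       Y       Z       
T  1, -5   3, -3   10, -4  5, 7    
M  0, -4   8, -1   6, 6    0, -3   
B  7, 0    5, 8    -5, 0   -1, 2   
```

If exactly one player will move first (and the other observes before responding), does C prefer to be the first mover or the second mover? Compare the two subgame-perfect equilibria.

first

If Player I leads: C's best replies are T→Z, M→Y, B→X; Player I's induced payoffs 5, 6, 5; outcome (M, Y), payoffs (6, 6).
If C leads: Player I's best replies are W→B, X→M, Y→T, Z→T; C's induced payoffs 0, -1, -4, 7; outcome (T, Z), payoffs (5, 7).
C gets 7 moving first and 6 moving second, so C prefers to move first.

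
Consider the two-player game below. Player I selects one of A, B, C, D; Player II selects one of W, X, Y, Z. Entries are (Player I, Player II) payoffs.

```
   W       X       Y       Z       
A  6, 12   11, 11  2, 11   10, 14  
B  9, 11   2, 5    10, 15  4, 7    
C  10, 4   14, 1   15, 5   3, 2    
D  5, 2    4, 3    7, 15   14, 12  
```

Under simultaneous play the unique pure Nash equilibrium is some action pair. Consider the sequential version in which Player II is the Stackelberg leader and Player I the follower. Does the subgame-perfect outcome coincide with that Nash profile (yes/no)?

Player I best-responds to each possible Player II move:
- W: BR = C, leader payoff 4.
- X: BR = C, leader payoff 1.
- Y: BR = C, leader payoff 5.
- Z: BR = D, leader payoff 12.
Player II's induced payoffs are 4, 1, 5, 12, so Player II commits to Z. Subgame-perfect outcome: (D, Z) with payoffs (14, 12).
Now find the simultaneous Nash equilibrium.
Player I's best replies: W→C; X→C; Y→C; Z→D.
Player II's best replies: A→Z; B→Y; C→Y; D→Y.
Only (C, Y) has each player best-responding; Nash payoffs (15, 5).
Sequential outcome (D, Z) differs from the Nash profile (C, Y).

no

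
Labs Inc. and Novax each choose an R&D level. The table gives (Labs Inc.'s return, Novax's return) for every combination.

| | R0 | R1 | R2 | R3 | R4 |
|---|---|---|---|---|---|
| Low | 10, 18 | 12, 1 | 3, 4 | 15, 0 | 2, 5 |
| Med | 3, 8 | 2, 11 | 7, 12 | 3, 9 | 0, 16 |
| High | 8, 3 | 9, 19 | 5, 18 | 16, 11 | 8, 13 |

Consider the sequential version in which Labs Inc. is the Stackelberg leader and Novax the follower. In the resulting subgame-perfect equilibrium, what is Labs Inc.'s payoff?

10

Backward induction with Labs Inc. moving first.
- Low: BR = R0, leader payoff 10.
- Med: BR = R4, leader payoff 0.
- High: BR = R1, leader payoff 9.
Maximizing over 10, 0, 9, Labs Inc. chooses Low. Subgame-perfect outcome: (Low, R0) with payoffs (10, 18).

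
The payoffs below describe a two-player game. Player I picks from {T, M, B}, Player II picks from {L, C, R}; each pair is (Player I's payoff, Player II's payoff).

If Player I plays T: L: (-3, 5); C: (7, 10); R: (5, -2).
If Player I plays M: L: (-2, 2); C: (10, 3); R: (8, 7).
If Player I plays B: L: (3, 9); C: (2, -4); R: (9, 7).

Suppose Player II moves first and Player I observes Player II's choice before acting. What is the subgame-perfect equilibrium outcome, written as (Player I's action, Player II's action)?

(B, L)

Work backward from Player I's decision.
- L: BR = B, leader payoff 9.
- C: BR = M, leader payoff 3.
- R: BR = B, leader payoff 7.
Player II's induced payoffs are 9, 3, 7, so Player II commits to L. Subgame-perfect outcome: (B, L) with payoffs (3, 9).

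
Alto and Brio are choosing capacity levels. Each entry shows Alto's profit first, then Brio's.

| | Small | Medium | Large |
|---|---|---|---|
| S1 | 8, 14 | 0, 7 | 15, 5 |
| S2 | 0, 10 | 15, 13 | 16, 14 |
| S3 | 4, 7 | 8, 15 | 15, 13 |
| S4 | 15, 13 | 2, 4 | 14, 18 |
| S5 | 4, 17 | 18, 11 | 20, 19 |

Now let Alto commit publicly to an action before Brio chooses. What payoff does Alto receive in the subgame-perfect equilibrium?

20

Work backward from Brio's decision.
- S1 → Brio plays Small (best of 14, 7, 5); Alto gets 8.
- S2 → Brio plays Large (best of 10, 13, 14); Alto gets 16.
- S3 → Brio plays Medium (best of 7, 15, 13); Alto gets 8.
- S4 → Brio plays Large (best of 13, 4, 18); Alto gets 14.
- S5 → Brio plays Large (best of 17, 11, 19); Alto gets 20.
Among 8, 16, 8, 14, 20, the best is 20 at S5. Subgame-perfect outcome: (S5, Large) with payoffs (20, 19).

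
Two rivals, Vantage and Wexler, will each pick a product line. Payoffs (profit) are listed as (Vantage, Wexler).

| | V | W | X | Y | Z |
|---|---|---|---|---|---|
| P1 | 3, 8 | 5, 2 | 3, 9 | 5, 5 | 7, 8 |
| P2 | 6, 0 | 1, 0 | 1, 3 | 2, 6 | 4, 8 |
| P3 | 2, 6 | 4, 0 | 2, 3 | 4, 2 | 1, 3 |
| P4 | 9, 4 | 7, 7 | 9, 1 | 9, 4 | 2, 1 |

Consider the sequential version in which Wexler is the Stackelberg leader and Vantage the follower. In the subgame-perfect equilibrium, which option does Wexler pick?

Backward induction with Wexler moving first.
- V: Vantage compares 3, 6, 2, 9 and picks P4; Wexler would get 4.
- W: Vantage compares 5, 1, 4, 7 and picks P4; Wexler would get 7.
- X: Vantage compares 3, 1, 2, 9 and picks P4; Wexler would get 1.
- Y: Vantage compares 5, 2, 4, 9 and picks P4; Wexler would get 4.
- Z: Vantage compares 7, 4, 1, 2 and picks P1; Wexler would get 8.
Maximizing over 4, 7, 1, 4, 8, Wexler chooses Z. Subgame-perfect outcome: (P1, Z) with payoffs (7, 8).

Z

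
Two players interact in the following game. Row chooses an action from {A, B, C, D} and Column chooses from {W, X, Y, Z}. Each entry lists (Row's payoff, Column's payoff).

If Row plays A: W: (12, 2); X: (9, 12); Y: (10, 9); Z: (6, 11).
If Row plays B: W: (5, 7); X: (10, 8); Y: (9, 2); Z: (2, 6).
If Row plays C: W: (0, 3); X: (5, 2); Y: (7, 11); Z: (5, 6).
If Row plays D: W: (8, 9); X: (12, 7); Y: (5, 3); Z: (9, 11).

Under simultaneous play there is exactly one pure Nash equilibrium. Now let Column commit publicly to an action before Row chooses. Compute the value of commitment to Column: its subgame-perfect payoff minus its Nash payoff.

0

Solve by backward induction (Column leads).
- W: BR = A, leader payoff 2.
- X: BR = D, leader payoff 7.
- Y: BR = A, leader payoff 9.
- Z: BR = D, leader payoff 11.
Among 2, 7, 9, 11, the best is 11 at Z. Subgame-perfect outcome: (D, Z) with payoffs (9, 11).
Under simultaneous play:
Row's best replies: W→A; X→D; Y→A; Z→D.
Column's best replies: A→X; B→X; C→Y; D→Z.
The unique mutual best reply is (D, Z), giving (9, 11).
Column's commitment gain: 11 − 11 = 0.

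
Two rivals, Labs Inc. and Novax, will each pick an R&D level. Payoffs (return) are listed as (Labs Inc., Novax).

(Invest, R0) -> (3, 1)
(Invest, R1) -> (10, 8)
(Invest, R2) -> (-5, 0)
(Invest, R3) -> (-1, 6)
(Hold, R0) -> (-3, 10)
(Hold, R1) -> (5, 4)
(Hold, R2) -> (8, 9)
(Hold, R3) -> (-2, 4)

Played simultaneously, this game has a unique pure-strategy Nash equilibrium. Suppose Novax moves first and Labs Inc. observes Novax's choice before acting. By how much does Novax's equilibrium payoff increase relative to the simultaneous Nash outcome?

1

Labs Inc. best-responds to each possible Novax move:
- R0: Labs Inc. compares 3, -3 and picks Invest; Novax would get 1.
- R1: Labs Inc. compares 10, 5 and picks Invest; Novax would get 8.
- R2: Labs Inc. compares -5, 8 and picks Hold; Novax would get 9.
- R3: Labs Inc. compares -1, -2 and picks Invest; Novax would get 6.
Among 1, 8, 9, 6, the best is 9 at R2. Subgame-perfect outcome: (Hold, R2) with payoffs (8, 9).
Now find the simultaneous Nash equilibrium.
Labs Inc.'s best replies: R0→Invest; R1→Invest; R2→Hold; R3→Invest.
Novax's best replies: Invest→R1; Hold→R0.
Only (Invest, R1) has each player best-responding; Nash payoffs (10, 8).
Novax's commitment gain: 9 − 8 = 1.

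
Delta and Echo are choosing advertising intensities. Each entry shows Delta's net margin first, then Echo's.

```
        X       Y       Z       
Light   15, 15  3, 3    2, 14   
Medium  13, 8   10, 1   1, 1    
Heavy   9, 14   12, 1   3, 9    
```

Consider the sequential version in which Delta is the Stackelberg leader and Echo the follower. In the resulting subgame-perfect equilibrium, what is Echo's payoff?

15

Work backward from Echo's decision.
- Light → Echo plays X (best of 15, 3, 14); Delta gets 15.
- Medium → Echo plays X (best of 8, 1, 1); Delta gets 13.
- Heavy → Echo plays X (best of 14, 1, 9); Delta gets 9.
Delta's induced payoffs are 15, 13, 9, so Delta commits to Light. Subgame-perfect outcome: (Light, X) with payoffs (15, 15).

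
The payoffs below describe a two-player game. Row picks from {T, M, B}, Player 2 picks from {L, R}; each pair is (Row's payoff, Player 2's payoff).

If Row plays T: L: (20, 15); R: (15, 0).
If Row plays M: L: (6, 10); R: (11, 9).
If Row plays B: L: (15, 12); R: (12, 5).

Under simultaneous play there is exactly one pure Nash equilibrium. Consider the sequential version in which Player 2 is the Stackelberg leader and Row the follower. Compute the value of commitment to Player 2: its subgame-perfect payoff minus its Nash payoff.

Work backward from Row's decision.
- L → Row plays T (best of 20, 6, 15); Player 2 gets 15.
- R → Row plays T (best of 15, 11, 12); Player 2 gets 0.
Player 2's induced payoffs are 15, 0, so Player 2 commits to L. Subgame-perfect outcome: (T, L) with payoffs (20, 15).
Under simultaneous play:
Row's best replies: L→T; R→T.
Player 2's best replies: T→L; M→L; B→L.
Only (T, L) has each player best-responding; Nash payoffs (20, 15).
Player 2's commitment gain: 15 − 15 = 0.

0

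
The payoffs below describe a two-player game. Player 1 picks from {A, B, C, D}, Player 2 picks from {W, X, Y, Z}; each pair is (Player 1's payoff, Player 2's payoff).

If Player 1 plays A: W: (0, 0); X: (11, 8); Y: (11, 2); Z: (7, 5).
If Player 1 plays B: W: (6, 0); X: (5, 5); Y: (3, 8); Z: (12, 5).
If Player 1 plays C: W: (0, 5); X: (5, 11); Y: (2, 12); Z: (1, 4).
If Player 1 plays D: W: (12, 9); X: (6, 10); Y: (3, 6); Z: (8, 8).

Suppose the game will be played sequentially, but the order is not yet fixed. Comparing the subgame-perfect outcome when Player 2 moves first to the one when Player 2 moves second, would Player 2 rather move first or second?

If Player 1 leads: Player 2's best replies are A→X, B→Y, C→Y, D→X; Player 1's induced payoffs 11, 3, 2, 6; outcome (A, X), payoffs (11, 8).
If Player 2 leads: Player 1's best replies are W→D, X→A, Y→A, Z→B; Player 2's induced payoffs 9, 8, 2, 5; outcome (D, W), payoffs (12, 9).
Player 2 gets 9 moving first and 8 moving second, so Player 2 prefers to move first.

first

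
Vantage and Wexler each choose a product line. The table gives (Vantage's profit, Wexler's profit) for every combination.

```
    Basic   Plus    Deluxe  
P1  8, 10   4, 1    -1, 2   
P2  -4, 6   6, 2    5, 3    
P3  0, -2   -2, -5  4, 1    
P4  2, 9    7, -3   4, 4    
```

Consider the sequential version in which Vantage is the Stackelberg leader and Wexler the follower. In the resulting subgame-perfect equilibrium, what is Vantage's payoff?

8

Backward induction with Vantage moving first.
- P1: Wexler compares 10, 1, 2 and picks Basic; Vantage would get 8.
- P2: Wexler compares 6, 2, 3 and picks Basic; Vantage would get -4.
- P3: Wexler compares -2, -5, 1 and picks Deluxe; Vantage would get 4.
- P4: Wexler compares 9, -3, 4 and picks Basic; Vantage would get 2.
Among 8, -4, 4, 2, the best is 8 at P1. Subgame-perfect outcome: (P1, Basic) with payoffs (8, 10).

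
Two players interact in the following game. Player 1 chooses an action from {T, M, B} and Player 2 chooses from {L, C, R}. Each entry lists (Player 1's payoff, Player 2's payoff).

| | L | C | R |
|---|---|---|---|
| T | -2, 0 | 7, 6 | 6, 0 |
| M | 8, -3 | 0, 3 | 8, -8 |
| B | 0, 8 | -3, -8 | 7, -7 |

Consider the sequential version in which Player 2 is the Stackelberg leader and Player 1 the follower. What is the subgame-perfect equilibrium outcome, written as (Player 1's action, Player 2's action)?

(T, C)

Work backward from Player 1's decision.
- L: Player 1 compares -2, 8, 0 and picks M; Player 2 would get -3.
- C: Player 1 compares 7, 0, -3 and picks T; Player 2 would get 6.
- R: Player 1 compares 6, 8, 7 and picks M; Player 2 would get -8.
Player 2's induced payoffs are -3, 6, -8, so Player 2 commits to C. Subgame-perfect outcome: (T, C) with payoffs (7, 6).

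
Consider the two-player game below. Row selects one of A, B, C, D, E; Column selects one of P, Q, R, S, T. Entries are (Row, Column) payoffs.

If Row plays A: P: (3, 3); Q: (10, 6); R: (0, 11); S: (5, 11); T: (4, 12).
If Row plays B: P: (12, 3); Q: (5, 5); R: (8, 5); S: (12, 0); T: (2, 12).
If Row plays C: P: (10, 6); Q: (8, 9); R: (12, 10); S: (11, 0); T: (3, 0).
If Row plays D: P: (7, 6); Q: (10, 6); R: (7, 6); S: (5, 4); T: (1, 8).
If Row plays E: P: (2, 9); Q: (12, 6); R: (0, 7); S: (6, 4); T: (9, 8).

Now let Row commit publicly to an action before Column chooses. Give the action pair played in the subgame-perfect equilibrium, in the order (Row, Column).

Backward induction with Row moving first.
- A: Column compares 3, 6, 11, 11, 12 and picks T; Row would get 4.
- B: Column compares 3, 5, 5, 0, 12 and picks T; Row would get 2.
- C: Column compares 6, 9, 10, 0, 0 and picks R; Row would get 12.
- D: Column compares 6, 6, 6, 4, 8 and picks T; Row would get 1.
- E: Column compares 9, 6, 7, 4, 8 and picks P; Row would get 2.
Among 4, 2, 12, 1, 2, the best is 12 at C. Subgame-perfect outcome: (C, R) with payoffs (12, 10).

(C, R)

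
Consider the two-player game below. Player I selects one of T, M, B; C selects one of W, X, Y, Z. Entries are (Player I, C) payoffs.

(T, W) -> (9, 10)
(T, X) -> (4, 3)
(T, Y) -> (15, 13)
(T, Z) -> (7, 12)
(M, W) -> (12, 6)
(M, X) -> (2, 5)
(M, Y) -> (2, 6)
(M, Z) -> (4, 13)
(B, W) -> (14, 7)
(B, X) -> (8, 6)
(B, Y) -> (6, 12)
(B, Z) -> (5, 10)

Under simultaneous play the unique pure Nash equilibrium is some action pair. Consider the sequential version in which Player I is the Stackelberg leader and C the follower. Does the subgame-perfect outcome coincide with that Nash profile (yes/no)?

Solve by backward induction (Player I leads).
- T → C plays Y (best of 10, 3, 13, 12); Player I gets 15.
- M → C plays Z (best of 6, 5, 6, 13); Player I gets 4.
- B → C plays Y (best of 7, 6, 12, 10); Player I gets 6.
Player I's induced payoffs are 15, 4, 6, so Player I commits to T. Subgame-perfect outcome: (T, Y) with payoffs (15, 13).
For the simultaneous game, intersect best replies.
Player I's best replies: W→B; X→B; Y→T; Z→T.
C's best replies: T→Y; M→Z; B→Y.
The unique mutual best reply is (T, Y), giving (15, 13).
Sequential outcome (T, Y) coincides with the Nash profile (T, Y).

yes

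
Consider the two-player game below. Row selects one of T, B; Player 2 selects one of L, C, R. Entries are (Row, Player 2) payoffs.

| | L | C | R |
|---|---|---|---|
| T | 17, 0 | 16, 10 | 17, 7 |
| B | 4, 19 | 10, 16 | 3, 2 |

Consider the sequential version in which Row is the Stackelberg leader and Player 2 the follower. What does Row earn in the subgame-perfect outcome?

Solve by backward induction (Row leads).
- T: BR = C, leader payoff 16.
- B: BR = L, leader payoff 4.
Among 16, 4, the best is 16 at T. Subgame-perfect outcome: (T, C) with payoffs (16, 10).

16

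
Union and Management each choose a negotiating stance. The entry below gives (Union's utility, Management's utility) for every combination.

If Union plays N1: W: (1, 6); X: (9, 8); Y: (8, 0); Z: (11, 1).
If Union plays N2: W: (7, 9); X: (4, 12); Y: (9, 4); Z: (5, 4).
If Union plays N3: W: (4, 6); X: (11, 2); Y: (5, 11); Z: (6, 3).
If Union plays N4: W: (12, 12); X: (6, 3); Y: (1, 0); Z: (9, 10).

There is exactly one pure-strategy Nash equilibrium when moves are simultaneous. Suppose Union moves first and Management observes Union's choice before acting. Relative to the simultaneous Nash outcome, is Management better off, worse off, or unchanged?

Management best-responds to each possible Union move:
- N1: Management compares 6, 8, 0, 1 and picks X; Union would get 9.
- N2: Management compares 9, 12, 4, 4 and picks X; Union would get 4.
- N3: Management compares 6, 2, 11, 3 and picks Y; Union would get 5.
- N4: Management compares 12, 3, 0, 10 and picks W; Union would get 12.
Among 9, 4, 5, 12, the best is 12 at N4. Subgame-perfect outcome: (N4, W) with payoffs (12, 12).
For the simultaneous game, intersect best replies.
Union's best replies: W→N4; X→N3; Y→N2; Z→N1.
Management's best replies: N1→X; N2→X; N3→Y; N4→W.
The unique mutual best reply is (N4, W), giving (12, 12).
Management earns 12 sequentially versus 12 at the Nash outcome: unchanged.

unchanged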